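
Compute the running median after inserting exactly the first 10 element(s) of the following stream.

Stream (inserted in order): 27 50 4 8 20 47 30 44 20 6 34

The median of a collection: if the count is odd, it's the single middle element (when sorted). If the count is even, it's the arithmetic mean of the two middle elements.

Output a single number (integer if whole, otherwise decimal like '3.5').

Step 1: insert 27 -> lo=[27] (size 1, max 27) hi=[] (size 0) -> median=27
Step 2: insert 50 -> lo=[27] (size 1, max 27) hi=[50] (size 1, min 50) -> median=38.5
Step 3: insert 4 -> lo=[4, 27] (size 2, max 27) hi=[50] (size 1, min 50) -> median=27
Step 4: insert 8 -> lo=[4, 8] (size 2, max 8) hi=[27, 50] (size 2, min 27) -> median=17.5
Step 5: insert 20 -> lo=[4, 8, 20] (size 3, max 20) hi=[27, 50] (size 2, min 27) -> median=20
Step 6: insert 47 -> lo=[4, 8, 20] (size 3, max 20) hi=[27, 47, 50] (size 3, min 27) -> median=23.5
Step 7: insert 30 -> lo=[4, 8, 20, 27] (size 4, max 27) hi=[30, 47, 50] (size 3, min 30) -> median=27
Step 8: insert 44 -> lo=[4, 8, 20, 27] (size 4, max 27) hi=[30, 44, 47, 50] (size 4, min 30) -> median=28.5
Step 9: insert 20 -> lo=[4, 8, 20, 20, 27] (size 5, max 27) hi=[30, 44, 47, 50] (size 4, min 30) -> median=27
Step 10: insert 6 -> lo=[4, 6, 8, 20, 20] (size 5, max 20) hi=[27, 30, 44, 47, 50] (size 5, min 27) -> median=23.5

Answer: 23.5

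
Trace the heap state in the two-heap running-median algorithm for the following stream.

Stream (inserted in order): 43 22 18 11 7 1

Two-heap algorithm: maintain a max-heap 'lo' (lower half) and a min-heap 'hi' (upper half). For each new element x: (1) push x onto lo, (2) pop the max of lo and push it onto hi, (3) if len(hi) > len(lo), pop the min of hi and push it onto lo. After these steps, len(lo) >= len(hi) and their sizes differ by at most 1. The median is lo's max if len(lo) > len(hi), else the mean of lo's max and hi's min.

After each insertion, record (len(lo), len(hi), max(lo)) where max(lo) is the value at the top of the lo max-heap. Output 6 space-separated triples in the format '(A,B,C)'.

Answer: (1,0,43) (1,1,22) (2,1,22) (2,2,18) (3,2,18) (3,3,11)

Derivation:
Step 1: insert 43 -> lo=[43] hi=[] -> (len(lo)=1, len(hi)=0, max(lo)=43)
Step 2: insert 22 -> lo=[22] hi=[43] -> (len(lo)=1, len(hi)=1, max(lo)=22)
Step 3: insert 18 -> lo=[18, 22] hi=[43] -> (len(lo)=2, len(hi)=1, max(lo)=22)
Step 4: insert 11 -> lo=[11, 18] hi=[22, 43] -> (len(lo)=2, len(hi)=2, max(lo)=18)
Step 5: insert 7 -> lo=[7, 11, 18] hi=[22, 43] -> (len(lo)=3, len(hi)=2, max(lo)=18)
Step 6: insert 1 -> lo=[1, 7, 11] hi=[18, 22, 43] -> (len(lo)=3, len(hi)=3, max(lo)=11)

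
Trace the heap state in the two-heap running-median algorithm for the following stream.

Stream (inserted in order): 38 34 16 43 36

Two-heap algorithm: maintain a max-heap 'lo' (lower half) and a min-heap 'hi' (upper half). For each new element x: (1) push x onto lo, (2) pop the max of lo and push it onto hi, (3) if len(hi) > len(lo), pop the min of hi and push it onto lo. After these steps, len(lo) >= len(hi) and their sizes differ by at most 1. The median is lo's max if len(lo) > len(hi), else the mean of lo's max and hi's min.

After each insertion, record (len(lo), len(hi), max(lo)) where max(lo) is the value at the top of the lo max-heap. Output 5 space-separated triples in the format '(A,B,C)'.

Answer: (1,0,38) (1,1,34) (2,1,34) (2,2,34) (3,2,36)

Derivation:
Step 1: insert 38 -> lo=[38] hi=[] -> (len(lo)=1, len(hi)=0, max(lo)=38)
Step 2: insert 34 -> lo=[34] hi=[38] -> (len(lo)=1, len(hi)=1, max(lo)=34)
Step 3: insert 16 -> lo=[16, 34] hi=[38] -> (len(lo)=2, len(hi)=1, max(lo)=34)
Step 4: insert 43 -> lo=[16, 34] hi=[38, 43] -> (len(lo)=2, len(hi)=2, max(lo)=34)
Step 5: insert 36 -> lo=[16, 34, 36] hi=[38, 43] -> (len(lo)=3, len(hi)=2, max(lo)=36)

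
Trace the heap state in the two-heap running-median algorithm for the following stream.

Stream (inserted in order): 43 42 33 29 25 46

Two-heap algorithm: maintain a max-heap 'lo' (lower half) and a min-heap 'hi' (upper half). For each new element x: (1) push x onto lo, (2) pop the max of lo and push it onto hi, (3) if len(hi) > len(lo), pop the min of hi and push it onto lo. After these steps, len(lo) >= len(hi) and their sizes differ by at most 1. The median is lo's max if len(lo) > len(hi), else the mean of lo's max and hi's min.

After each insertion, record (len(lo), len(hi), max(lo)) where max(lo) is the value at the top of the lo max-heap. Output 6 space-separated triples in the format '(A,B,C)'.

Step 1: insert 43 -> lo=[43] hi=[] -> (len(lo)=1, len(hi)=0, max(lo)=43)
Step 2: insert 42 -> lo=[42] hi=[43] -> (len(lo)=1, len(hi)=1, max(lo)=42)
Step 3: insert 33 -> lo=[33, 42] hi=[43] -> (len(lo)=2, len(hi)=1, max(lo)=42)
Step 4: insert 29 -> lo=[29, 33] hi=[42, 43] -> (len(lo)=2, len(hi)=2, max(lo)=33)
Step 5: insert 25 -> lo=[25, 29, 33] hi=[42, 43] -> (len(lo)=3, len(hi)=2, max(lo)=33)
Step 6: insert 46 -> lo=[25, 29, 33] hi=[42, 43, 46] -> (len(lo)=3, len(hi)=3, max(lo)=33)

Answer: (1,0,43) (1,1,42) (2,1,42) (2,2,33) (3,2,33) (3,3,33)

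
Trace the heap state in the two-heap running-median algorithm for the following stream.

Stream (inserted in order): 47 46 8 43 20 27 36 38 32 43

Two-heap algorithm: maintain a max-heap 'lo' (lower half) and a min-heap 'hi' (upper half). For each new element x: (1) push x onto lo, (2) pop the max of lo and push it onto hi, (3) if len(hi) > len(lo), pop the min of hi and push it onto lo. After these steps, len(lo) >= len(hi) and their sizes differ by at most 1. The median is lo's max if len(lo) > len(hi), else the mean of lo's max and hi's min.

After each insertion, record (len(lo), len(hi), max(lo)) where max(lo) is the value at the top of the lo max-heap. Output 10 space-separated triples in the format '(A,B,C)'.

Answer: (1,0,47) (1,1,46) (2,1,46) (2,2,43) (3,2,43) (3,3,27) (4,3,36) (4,4,36) (5,4,36) (5,5,36)

Derivation:
Step 1: insert 47 -> lo=[47] hi=[] -> (len(lo)=1, len(hi)=0, max(lo)=47)
Step 2: insert 46 -> lo=[46] hi=[47] -> (len(lo)=1, len(hi)=1, max(lo)=46)
Step 3: insert 8 -> lo=[8, 46] hi=[47] -> (len(lo)=2, len(hi)=1, max(lo)=46)
Step 4: insert 43 -> lo=[8, 43] hi=[46, 47] -> (len(lo)=2, len(hi)=2, max(lo)=43)
Step 5: insert 20 -> lo=[8, 20, 43] hi=[46, 47] -> (len(lo)=3, len(hi)=2, max(lo)=43)
Step 6: insert 27 -> lo=[8, 20, 27] hi=[43, 46, 47] -> (len(lo)=3, len(hi)=3, max(lo)=27)
Step 7: insert 36 -> lo=[8, 20, 27, 36] hi=[43, 46, 47] -> (len(lo)=4, len(hi)=3, max(lo)=36)
Step 8: insert 38 -> lo=[8, 20, 27, 36] hi=[38, 43, 46, 47] -> (len(lo)=4, len(hi)=4, max(lo)=36)
Step 9: insert 32 -> lo=[8, 20, 27, 32, 36] hi=[38, 43, 46, 47] -> (len(lo)=5, len(hi)=4, max(lo)=36)
Step 10: insert 43 -> lo=[8, 20, 27, 32, 36] hi=[38, 43, 43, 46, 47] -> (len(lo)=5, len(hi)=5, max(lo)=36)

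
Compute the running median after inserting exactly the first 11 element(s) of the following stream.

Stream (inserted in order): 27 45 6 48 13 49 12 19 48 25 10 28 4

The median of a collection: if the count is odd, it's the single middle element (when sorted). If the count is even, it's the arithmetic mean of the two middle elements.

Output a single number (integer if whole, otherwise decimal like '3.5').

Step 1: insert 27 -> lo=[27] (size 1, max 27) hi=[] (size 0) -> median=27
Step 2: insert 45 -> lo=[27] (size 1, max 27) hi=[45] (size 1, min 45) -> median=36
Step 3: insert 6 -> lo=[6, 27] (size 2, max 27) hi=[45] (size 1, min 45) -> median=27
Step 4: insert 48 -> lo=[6, 27] (size 2, max 27) hi=[45, 48] (size 2, min 45) -> median=36
Step 5: insert 13 -> lo=[6, 13, 27] (size 3, max 27) hi=[45, 48] (size 2, min 45) -> median=27
Step 6: insert 49 -> lo=[6, 13, 27] (size 3, max 27) hi=[45, 48, 49] (size 3, min 45) -> median=36
Step 7: insert 12 -> lo=[6, 12, 13, 27] (size 4, max 27) hi=[45, 48, 49] (size 3, min 45) -> median=27
Step 8: insert 19 -> lo=[6, 12, 13, 19] (size 4, max 19) hi=[27, 45, 48, 49] (size 4, min 27) -> median=23
Step 9: insert 48 -> lo=[6, 12, 13, 19, 27] (size 5, max 27) hi=[45, 48, 48, 49] (size 4, min 45) -> median=27
Step 10: insert 25 -> lo=[6, 12, 13, 19, 25] (size 5, max 25) hi=[27, 45, 48, 48, 49] (size 5, min 27) -> median=26
Step 11: insert 10 -> lo=[6, 10, 12, 13, 19, 25] (size 6, max 25) hi=[27, 45, 48, 48, 49] (size 5, min 27) -> median=25

Answer: 25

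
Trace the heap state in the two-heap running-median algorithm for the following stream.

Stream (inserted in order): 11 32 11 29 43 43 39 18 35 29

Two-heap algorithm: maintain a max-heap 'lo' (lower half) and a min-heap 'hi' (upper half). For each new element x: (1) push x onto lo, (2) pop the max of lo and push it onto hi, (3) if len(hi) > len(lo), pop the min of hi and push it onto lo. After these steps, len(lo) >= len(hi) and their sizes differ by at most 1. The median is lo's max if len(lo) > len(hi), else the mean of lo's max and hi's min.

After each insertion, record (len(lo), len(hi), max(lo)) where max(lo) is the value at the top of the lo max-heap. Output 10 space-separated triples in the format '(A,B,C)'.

Answer: (1,0,11) (1,1,11) (2,1,11) (2,2,11) (3,2,29) (3,3,29) (4,3,32) (4,4,29) (5,4,32) (5,5,29)

Derivation:
Step 1: insert 11 -> lo=[11] hi=[] -> (len(lo)=1, len(hi)=0, max(lo)=11)
Step 2: insert 32 -> lo=[11] hi=[32] -> (len(lo)=1, len(hi)=1, max(lo)=11)
Step 3: insert 11 -> lo=[11, 11] hi=[32] -> (len(lo)=2, len(hi)=1, max(lo)=11)
Step 4: insert 29 -> lo=[11, 11] hi=[29, 32] -> (len(lo)=2, len(hi)=2, max(lo)=11)
Step 5: insert 43 -> lo=[11, 11, 29] hi=[32, 43] -> (len(lo)=3, len(hi)=2, max(lo)=29)
Step 6: insert 43 -> lo=[11, 11, 29] hi=[32, 43, 43] -> (len(lo)=3, len(hi)=3, max(lo)=29)
Step 7: insert 39 -> lo=[11, 11, 29, 32] hi=[39, 43, 43] -> (len(lo)=4, len(hi)=3, max(lo)=32)
Step 8: insert 18 -> lo=[11, 11, 18, 29] hi=[32, 39, 43, 43] -> (len(lo)=4, len(hi)=4, max(lo)=29)
Step 9: insert 35 -> lo=[11, 11, 18, 29, 32] hi=[35, 39, 43, 43] -> (len(lo)=5, len(hi)=4, max(lo)=32)
Step 10: insert 29 -> lo=[11, 11, 18, 29, 29] hi=[32, 35, 39, 43, 43] -> (len(lo)=5, len(hi)=5, max(lo)=29)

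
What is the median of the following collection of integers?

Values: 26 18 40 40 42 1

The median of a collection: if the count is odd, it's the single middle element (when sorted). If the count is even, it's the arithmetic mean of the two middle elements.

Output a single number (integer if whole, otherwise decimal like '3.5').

Answer: 33

Derivation:
Step 1: insert 26 -> lo=[26] (size 1, max 26) hi=[] (size 0) -> median=26
Step 2: insert 18 -> lo=[18] (size 1, max 18) hi=[26] (size 1, min 26) -> median=22
Step 3: insert 40 -> lo=[18, 26] (size 2, max 26) hi=[40] (size 1, min 40) -> median=26
Step 4: insert 40 -> lo=[18, 26] (size 2, max 26) hi=[40, 40] (size 2, min 40) -> median=33
Step 5: insert 42 -> lo=[18, 26, 40] (size 3, max 40) hi=[40, 42] (size 2, min 40) -> median=40
Step 6: insert 1 -> lo=[1, 18, 26] (size 3, max 26) hi=[40, 40, 42] (size 3, min 40) -> median=33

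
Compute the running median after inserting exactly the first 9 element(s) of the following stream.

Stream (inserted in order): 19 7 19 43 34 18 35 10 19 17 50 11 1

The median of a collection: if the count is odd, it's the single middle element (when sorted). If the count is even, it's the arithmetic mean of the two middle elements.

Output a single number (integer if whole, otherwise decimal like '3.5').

Answer: 19

Derivation:
Step 1: insert 19 -> lo=[19] (size 1, max 19) hi=[] (size 0) -> median=19
Step 2: insert 7 -> lo=[7] (size 1, max 7) hi=[19] (size 1, min 19) -> median=13
Step 3: insert 19 -> lo=[7, 19] (size 2, max 19) hi=[19] (size 1, min 19) -> median=19
Step 4: insert 43 -> lo=[7, 19] (size 2, max 19) hi=[19, 43] (size 2, min 19) -> median=19
Step 5: insert 34 -> lo=[7, 19, 19] (size 3, max 19) hi=[34, 43] (size 2, min 34) -> median=19
Step 6: insert 18 -> lo=[7, 18, 19] (size 3, max 19) hi=[19, 34, 43] (size 3, min 19) -> median=19
Step 7: insert 35 -> lo=[7, 18, 19, 19] (size 4, max 19) hi=[34, 35, 43] (size 3, min 34) -> median=19
Step 8: insert 10 -> lo=[7, 10, 18, 19] (size 4, max 19) hi=[19, 34, 35, 43] (size 4, min 19) -> median=19
Step 9: insert 19 -> lo=[7, 10, 18, 19, 19] (size 5, max 19) hi=[19, 34, 35, 43] (size 4, min 19) -> median=19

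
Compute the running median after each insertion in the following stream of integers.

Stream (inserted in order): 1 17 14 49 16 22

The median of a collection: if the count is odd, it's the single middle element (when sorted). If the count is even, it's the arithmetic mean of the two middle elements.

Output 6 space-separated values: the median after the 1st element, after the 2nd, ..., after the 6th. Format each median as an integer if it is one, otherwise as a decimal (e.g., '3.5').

Answer: 1 9 14 15.5 16 16.5

Derivation:
Step 1: insert 1 -> lo=[1] (size 1, max 1) hi=[] (size 0) -> median=1
Step 2: insert 17 -> lo=[1] (size 1, max 1) hi=[17] (size 1, min 17) -> median=9
Step 3: insert 14 -> lo=[1, 14] (size 2, max 14) hi=[17] (size 1, min 17) -> median=14
Step 4: insert 49 -> lo=[1, 14] (size 2, max 14) hi=[17, 49] (size 2, min 17) -> median=15.5
Step 5: insert 16 -> lo=[1, 14, 16] (size 3, max 16) hi=[17, 49] (size 2, min 17) -> median=16
Step 6: insert 22 -> lo=[1, 14, 16] (size 3, max 16) hi=[17, 22, 49] (size 3, min 17) -> median=16.5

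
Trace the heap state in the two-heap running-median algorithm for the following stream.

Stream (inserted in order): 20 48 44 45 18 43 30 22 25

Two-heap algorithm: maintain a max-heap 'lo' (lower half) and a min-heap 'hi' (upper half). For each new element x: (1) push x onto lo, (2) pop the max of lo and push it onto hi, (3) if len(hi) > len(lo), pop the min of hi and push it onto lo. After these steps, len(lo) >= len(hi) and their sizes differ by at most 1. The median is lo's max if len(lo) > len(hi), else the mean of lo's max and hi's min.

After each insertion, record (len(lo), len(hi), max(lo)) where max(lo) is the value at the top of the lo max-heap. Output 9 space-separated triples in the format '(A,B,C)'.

Step 1: insert 20 -> lo=[20] hi=[] -> (len(lo)=1, len(hi)=0, max(lo)=20)
Step 2: insert 48 -> lo=[20] hi=[48] -> (len(lo)=1, len(hi)=1, max(lo)=20)
Step 3: insert 44 -> lo=[20, 44] hi=[48] -> (len(lo)=2, len(hi)=1, max(lo)=44)
Step 4: insert 45 -> lo=[20, 44] hi=[45, 48] -> (len(lo)=2, len(hi)=2, max(lo)=44)
Step 5: insert 18 -> lo=[18, 20, 44] hi=[45, 48] -> (len(lo)=3, len(hi)=2, max(lo)=44)
Step 6: insert 43 -> lo=[18, 20, 43] hi=[44, 45, 48] -> (len(lo)=3, len(hi)=3, max(lo)=43)
Step 7: insert 30 -> lo=[18, 20, 30, 43] hi=[44, 45, 48] -> (len(lo)=4, len(hi)=3, max(lo)=43)
Step 8: insert 22 -> lo=[18, 20, 22, 30] hi=[43, 44, 45, 48] -> (len(lo)=4, len(hi)=4, max(lo)=30)
Step 9: insert 25 -> lo=[18, 20, 22, 25, 30] hi=[43, 44, 45, 48] -> (len(lo)=5, len(hi)=4, max(lo)=30)

Answer: (1,0,20) (1,1,20) (2,1,44) (2,2,44) (3,2,44) (3,3,43) (4,3,43) (4,4,30) (5,4,30)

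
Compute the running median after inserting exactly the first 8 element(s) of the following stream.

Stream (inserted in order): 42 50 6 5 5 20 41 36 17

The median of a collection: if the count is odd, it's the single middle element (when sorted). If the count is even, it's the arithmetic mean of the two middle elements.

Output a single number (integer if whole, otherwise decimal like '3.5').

Step 1: insert 42 -> lo=[42] (size 1, max 42) hi=[] (size 0) -> median=42
Step 2: insert 50 -> lo=[42] (size 1, max 42) hi=[50] (size 1, min 50) -> median=46
Step 3: insert 6 -> lo=[6, 42] (size 2, max 42) hi=[50] (size 1, min 50) -> median=42
Step 4: insert 5 -> lo=[5, 6] (size 2, max 6) hi=[42, 50] (size 2, min 42) -> median=24
Step 5: insert 5 -> lo=[5, 5, 6] (size 3, max 6) hi=[42, 50] (size 2, min 42) -> median=6
Step 6: insert 20 -> lo=[5, 5, 6] (size 3, max 6) hi=[20, 42, 50] (size 3, min 20) -> median=13
Step 7: insert 41 -> lo=[5, 5, 6, 20] (size 4, max 20) hi=[41, 42, 50] (size 3, min 41) -> median=20
Step 8: insert 36 -> lo=[5, 5, 6, 20] (size 4, max 20) hi=[36, 41, 42, 50] (size 4, min 36) -> median=28

Answer: 28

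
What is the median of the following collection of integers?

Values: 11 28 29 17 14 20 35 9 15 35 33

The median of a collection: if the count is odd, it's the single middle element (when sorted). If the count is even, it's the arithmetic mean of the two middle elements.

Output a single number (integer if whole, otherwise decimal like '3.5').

Step 1: insert 11 -> lo=[11] (size 1, max 11) hi=[] (size 0) -> median=11
Step 2: insert 28 -> lo=[11] (size 1, max 11) hi=[28] (size 1, min 28) -> median=19.5
Step 3: insert 29 -> lo=[11, 28] (size 2, max 28) hi=[29] (size 1, min 29) -> median=28
Step 4: insert 17 -> lo=[11, 17] (size 2, max 17) hi=[28, 29] (size 2, min 28) -> median=22.5
Step 5: insert 14 -> lo=[11, 14, 17] (size 3, max 17) hi=[28, 29] (size 2, min 28) -> median=17
Step 6: insert 20 -> lo=[11, 14, 17] (size 3, max 17) hi=[20, 28, 29] (size 3, min 20) -> median=18.5
Step 7: insert 35 -> lo=[11, 14, 17, 20] (size 4, max 20) hi=[28, 29, 35] (size 3, min 28) -> median=20
Step 8: insert 9 -> lo=[9, 11, 14, 17] (size 4, max 17) hi=[20, 28, 29, 35] (size 4, min 20) -> median=18.5
Step 9: insert 15 -> lo=[9, 11, 14, 15, 17] (size 5, max 17) hi=[20, 28, 29, 35] (size 4, min 20) -> median=17
Step 10: insert 35 -> lo=[9, 11, 14, 15, 17] (size 5, max 17) hi=[20, 28, 29, 35, 35] (size 5, min 20) -> median=18.5
Step 11: insert 33 -> lo=[9, 11, 14, 15, 17, 20] (size 6, max 20) hi=[28, 29, 33, 35, 35] (size 5, min 28) -> median=20

Answer: 20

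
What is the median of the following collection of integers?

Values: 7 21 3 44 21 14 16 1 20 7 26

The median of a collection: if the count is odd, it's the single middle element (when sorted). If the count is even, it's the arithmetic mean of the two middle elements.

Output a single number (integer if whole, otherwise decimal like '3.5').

Step 1: insert 7 -> lo=[7] (size 1, max 7) hi=[] (size 0) -> median=7
Step 2: insert 21 -> lo=[7] (size 1, max 7) hi=[21] (size 1, min 21) -> median=14
Step 3: insert 3 -> lo=[3, 7] (size 2, max 7) hi=[21] (size 1, min 21) -> median=7
Step 4: insert 44 -> lo=[3, 7] (size 2, max 7) hi=[21, 44] (size 2, min 21) -> median=14
Step 5: insert 21 -> lo=[3, 7, 21] (size 3, max 21) hi=[21, 44] (size 2, min 21) -> median=21
Step 6: insert 14 -> lo=[3, 7, 14] (size 3, max 14) hi=[21, 21, 44] (size 3, min 21) -> median=17.5
Step 7: insert 16 -> lo=[3, 7, 14, 16] (size 4, max 16) hi=[21, 21, 44] (size 3, min 21) -> median=16
Step 8: insert 1 -> lo=[1, 3, 7, 14] (size 4, max 14) hi=[16, 21, 21, 44] (size 4, min 16) -> median=15
Step 9: insert 20 -> lo=[1, 3, 7, 14, 16] (size 5, max 16) hi=[20, 21, 21, 44] (size 4, min 20) -> median=16
Step 10: insert 7 -> lo=[1, 3, 7, 7, 14] (size 5, max 14) hi=[16, 20, 21, 21, 44] (size 5, min 16) -> median=15
Step 11: insert 26 -> lo=[1, 3, 7, 7, 14, 16] (size 6, max 16) hi=[20, 21, 21, 26, 44] (size 5, min 20) -> median=16

Answer: 16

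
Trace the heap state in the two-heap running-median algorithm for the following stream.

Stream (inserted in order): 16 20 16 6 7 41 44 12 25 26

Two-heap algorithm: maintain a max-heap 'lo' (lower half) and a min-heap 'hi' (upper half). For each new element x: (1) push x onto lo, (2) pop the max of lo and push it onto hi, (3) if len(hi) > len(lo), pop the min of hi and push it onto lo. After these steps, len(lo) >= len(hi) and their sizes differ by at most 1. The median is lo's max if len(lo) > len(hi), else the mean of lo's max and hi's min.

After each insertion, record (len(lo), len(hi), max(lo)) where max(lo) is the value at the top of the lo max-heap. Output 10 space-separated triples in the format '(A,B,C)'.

Step 1: insert 16 -> lo=[16] hi=[] -> (len(lo)=1, len(hi)=0, max(lo)=16)
Step 2: insert 20 -> lo=[16] hi=[20] -> (len(lo)=1, len(hi)=1, max(lo)=16)
Step 3: insert 16 -> lo=[16, 16] hi=[20] -> (len(lo)=2, len(hi)=1, max(lo)=16)
Step 4: insert 6 -> lo=[6, 16] hi=[16, 20] -> (len(lo)=2, len(hi)=2, max(lo)=16)
Step 5: insert 7 -> lo=[6, 7, 16] hi=[16, 20] -> (len(lo)=3, len(hi)=2, max(lo)=16)
Step 6: insert 41 -> lo=[6, 7, 16] hi=[16, 20, 41] -> (len(lo)=3, len(hi)=3, max(lo)=16)
Step 7: insert 44 -> lo=[6, 7, 16, 16] hi=[20, 41, 44] -> (len(lo)=4, len(hi)=3, max(lo)=16)
Step 8: insert 12 -> lo=[6, 7, 12, 16] hi=[16, 20, 41, 44] -> (len(lo)=4, len(hi)=4, max(lo)=16)
Step 9: insert 25 -> lo=[6, 7, 12, 16, 16] hi=[20, 25, 41, 44] -> (len(lo)=5, len(hi)=4, max(lo)=16)
Step 10: insert 26 -> lo=[6, 7, 12, 16, 16] hi=[20, 25, 26, 41, 44] -> (len(lo)=5, len(hi)=5, max(lo)=16)

Answer: (1,0,16) (1,1,16) (2,1,16) (2,2,16) (3,2,16) (3,3,16) (4,3,16) (4,4,16) (5,4,16) (5,5,16)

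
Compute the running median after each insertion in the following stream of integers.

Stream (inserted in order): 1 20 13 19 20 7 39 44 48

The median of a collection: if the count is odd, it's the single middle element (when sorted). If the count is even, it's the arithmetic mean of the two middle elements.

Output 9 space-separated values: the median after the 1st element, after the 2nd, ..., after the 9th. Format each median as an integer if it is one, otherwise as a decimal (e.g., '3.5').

Step 1: insert 1 -> lo=[1] (size 1, max 1) hi=[] (size 0) -> median=1
Step 2: insert 20 -> lo=[1] (size 1, max 1) hi=[20] (size 1, min 20) -> median=10.5
Step 3: insert 13 -> lo=[1, 13] (size 2, max 13) hi=[20] (size 1, min 20) -> median=13
Step 4: insert 19 -> lo=[1, 13] (size 2, max 13) hi=[19, 20] (size 2, min 19) -> median=16
Step 5: insert 20 -> lo=[1, 13, 19] (size 3, max 19) hi=[20, 20] (size 2, min 20) -> median=19
Step 6: insert 7 -> lo=[1, 7, 13] (size 3, max 13) hi=[19, 20, 20] (size 3, min 19) -> median=16
Step 7: insert 39 -> lo=[1, 7, 13, 19] (size 4, max 19) hi=[20, 20, 39] (size 3, min 20) -> median=19
Step 8: insert 44 -> lo=[1, 7, 13, 19] (size 4, max 19) hi=[20, 20, 39, 44] (size 4, min 20) -> median=19.5
Step 9: insert 48 -> lo=[1, 7, 13, 19, 20] (size 5, max 20) hi=[20, 39, 44, 48] (size 4, min 20) -> median=20

Answer: 1 10.5 13 16 19 16 19 19.5 20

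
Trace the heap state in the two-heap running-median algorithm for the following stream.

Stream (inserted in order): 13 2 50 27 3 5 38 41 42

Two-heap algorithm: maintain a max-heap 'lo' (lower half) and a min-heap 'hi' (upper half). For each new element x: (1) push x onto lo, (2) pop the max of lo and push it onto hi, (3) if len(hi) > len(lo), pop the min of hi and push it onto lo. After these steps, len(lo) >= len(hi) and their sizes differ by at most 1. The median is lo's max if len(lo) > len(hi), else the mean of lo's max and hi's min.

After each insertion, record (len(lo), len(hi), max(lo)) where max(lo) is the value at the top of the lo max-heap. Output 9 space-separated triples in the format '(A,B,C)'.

Step 1: insert 13 -> lo=[13] hi=[] -> (len(lo)=1, len(hi)=0, max(lo)=13)
Step 2: insert 2 -> lo=[2] hi=[13] -> (len(lo)=1, len(hi)=1, max(lo)=2)
Step 3: insert 50 -> lo=[2, 13] hi=[50] -> (len(lo)=2, len(hi)=1, max(lo)=13)
Step 4: insert 27 -> lo=[2, 13] hi=[27, 50] -> (len(lo)=2, len(hi)=2, max(lo)=13)
Step 5: insert 3 -> lo=[2, 3, 13] hi=[27, 50] -> (len(lo)=3, len(hi)=2, max(lo)=13)
Step 6: insert 5 -> lo=[2, 3, 5] hi=[13, 27, 50] -> (len(lo)=3, len(hi)=3, max(lo)=5)
Step 7: insert 38 -> lo=[2, 3, 5, 13] hi=[27, 38, 50] -> (len(lo)=4, len(hi)=3, max(lo)=13)
Step 8: insert 41 -> lo=[2, 3, 5, 13] hi=[27, 38, 41, 50] -> (len(lo)=4, len(hi)=4, max(lo)=13)
Step 9: insert 42 -> lo=[2, 3, 5, 13, 27] hi=[38, 41, 42, 50] -> (len(lo)=5, len(hi)=4, max(lo)=27)

Answer: (1,0,13) (1,1,2) (2,1,13) (2,2,13) (3,2,13) (3,3,5) (4,3,13) (4,4,13) (5,4,27)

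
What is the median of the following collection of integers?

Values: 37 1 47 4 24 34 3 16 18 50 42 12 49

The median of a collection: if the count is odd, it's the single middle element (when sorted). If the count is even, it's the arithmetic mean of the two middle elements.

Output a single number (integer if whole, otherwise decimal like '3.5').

Step 1: insert 37 -> lo=[37] (size 1, max 37) hi=[] (size 0) -> median=37
Step 2: insert 1 -> lo=[1] (size 1, max 1) hi=[37] (size 1, min 37) -> median=19
Step 3: insert 47 -> lo=[1, 37] (size 2, max 37) hi=[47] (size 1, min 47) -> median=37
Step 4: insert 4 -> lo=[1, 4] (size 2, max 4) hi=[37, 47] (size 2, min 37) -> median=20.5
Step 5: insert 24 -> lo=[1, 4, 24] (size 3, max 24) hi=[37, 47] (size 2, min 37) -> median=24
Step 6: insert 34 -> lo=[1, 4, 24] (size 3, max 24) hi=[34, 37, 47] (size 3, min 34) -> median=29
Step 7: insert 3 -> lo=[1, 3, 4, 24] (size 4, max 24) hi=[34, 37, 47] (size 3, min 34) -> median=24
Step 8: insert 16 -> lo=[1, 3, 4, 16] (size 4, max 16) hi=[24, 34, 37, 47] (size 4, min 24) -> median=20
Step 9: insert 18 -> lo=[1, 3, 4, 16, 18] (size 5, max 18) hi=[24, 34, 37, 47] (size 4, min 24) -> median=18
Step 10: insert 50 -> lo=[1, 3, 4, 16, 18] (size 5, max 18) hi=[24, 34, 37, 47, 50] (size 5, min 24) -> median=21
Step 11: insert 42 -> lo=[1, 3, 4, 16, 18, 24] (size 6, max 24) hi=[34, 37, 42, 47, 50] (size 5, min 34) -> median=24
Step 12: insert 12 -> lo=[1, 3, 4, 12, 16, 18] (size 6, max 18) hi=[24, 34, 37, 42, 47, 50] (size 6, min 24) -> median=21
Step 13: insert 49 -> lo=[1, 3, 4, 12, 16, 18, 24] (size 7, max 24) hi=[34, 37, 42, 47, 49, 50] (size 6, min 34) -> median=24

Answer: 24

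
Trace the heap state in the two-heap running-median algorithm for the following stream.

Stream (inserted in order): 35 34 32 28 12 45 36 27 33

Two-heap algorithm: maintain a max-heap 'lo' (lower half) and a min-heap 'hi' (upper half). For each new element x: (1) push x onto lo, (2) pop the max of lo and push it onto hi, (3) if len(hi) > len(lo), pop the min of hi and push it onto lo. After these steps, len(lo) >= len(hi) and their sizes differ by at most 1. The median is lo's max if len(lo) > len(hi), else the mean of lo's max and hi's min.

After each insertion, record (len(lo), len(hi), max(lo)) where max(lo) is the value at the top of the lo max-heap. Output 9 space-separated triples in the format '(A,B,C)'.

Step 1: insert 35 -> lo=[35] hi=[] -> (len(lo)=1, len(hi)=0, max(lo)=35)
Step 2: insert 34 -> lo=[34] hi=[35] -> (len(lo)=1, len(hi)=1, max(lo)=34)
Step 3: insert 32 -> lo=[32, 34] hi=[35] -> (len(lo)=2, len(hi)=1, max(lo)=34)
Step 4: insert 28 -> lo=[28, 32] hi=[34, 35] -> (len(lo)=2, len(hi)=2, max(lo)=32)
Step 5: insert 12 -> lo=[12, 28, 32] hi=[34, 35] -> (len(lo)=3, len(hi)=2, max(lo)=32)
Step 6: insert 45 -> lo=[12, 28, 32] hi=[34, 35, 45] -> (len(lo)=3, len(hi)=3, max(lo)=32)
Step 7: insert 36 -> lo=[12, 28, 32, 34] hi=[35, 36, 45] -> (len(lo)=4, len(hi)=3, max(lo)=34)
Step 8: insert 27 -> lo=[12, 27, 28, 32] hi=[34, 35, 36, 45] -> (len(lo)=4, len(hi)=4, max(lo)=32)
Step 9: insert 33 -> lo=[12, 27, 28, 32, 33] hi=[34, 35, 36, 45] -> (len(lo)=5, len(hi)=4, max(lo)=33)

Answer: (1,0,35) (1,1,34) (2,1,34) (2,2,32) (3,2,32) (3,3,32) (4,3,34) (4,4,32) (5,4,33)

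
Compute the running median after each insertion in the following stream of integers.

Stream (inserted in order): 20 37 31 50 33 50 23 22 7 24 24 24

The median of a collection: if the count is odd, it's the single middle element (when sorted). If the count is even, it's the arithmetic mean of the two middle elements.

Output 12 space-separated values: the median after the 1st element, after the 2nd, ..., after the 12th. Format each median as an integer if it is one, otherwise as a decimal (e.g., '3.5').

Step 1: insert 20 -> lo=[20] (size 1, max 20) hi=[] (size 0) -> median=20
Step 2: insert 37 -> lo=[20] (size 1, max 20) hi=[37] (size 1, min 37) -> median=28.5
Step 3: insert 31 -> lo=[20, 31] (size 2, max 31) hi=[37] (size 1, min 37) -> median=31
Step 4: insert 50 -> lo=[20, 31] (size 2, max 31) hi=[37, 50] (size 2, min 37) -> median=34
Step 5: insert 33 -> lo=[20, 31, 33] (size 3, max 33) hi=[37, 50] (size 2, min 37) -> median=33
Step 6: insert 50 -> lo=[20, 31, 33] (size 3, max 33) hi=[37, 50, 50] (size 3, min 37) -> median=35
Step 7: insert 23 -> lo=[20, 23, 31, 33] (size 4, max 33) hi=[37, 50, 50] (size 3, min 37) -> median=33
Step 8: insert 22 -> lo=[20, 22, 23, 31] (size 4, max 31) hi=[33, 37, 50, 50] (size 4, min 33) -> median=32
Step 9: insert 7 -> lo=[7, 20, 22, 23, 31] (size 5, max 31) hi=[33, 37, 50, 50] (size 4, min 33) -> median=31
Step 10: insert 24 -> lo=[7, 20, 22, 23, 24] (size 5, max 24) hi=[31, 33, 37, 50, 50] (size 5, min 31) -> median=27.5
Step 11: insert 24 -> lo=[7, 20, 22, 23, 24, 24] (size 6, max 24) hi=[31, 33, 37, 50, 50] (size 5, min 31) -> median=24
Step 12: insert 24 -> lo=[7, 20, 22, 23, 24, 24] (size 6, max 24) hi=[24, 31, 33, 37, 50, 50] (size 6, min 24) -> median=24

Answer: 20 28.5 31 34 33 35 33 32 31 27.5 24 24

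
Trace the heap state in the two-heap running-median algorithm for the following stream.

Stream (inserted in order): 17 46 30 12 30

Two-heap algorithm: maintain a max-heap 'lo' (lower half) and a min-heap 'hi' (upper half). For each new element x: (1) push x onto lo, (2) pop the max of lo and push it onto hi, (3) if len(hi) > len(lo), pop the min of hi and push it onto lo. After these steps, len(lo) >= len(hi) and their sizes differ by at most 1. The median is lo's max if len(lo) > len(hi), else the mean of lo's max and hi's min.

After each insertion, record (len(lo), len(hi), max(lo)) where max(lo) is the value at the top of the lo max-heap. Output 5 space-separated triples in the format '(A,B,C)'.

Step 1: insert 17 -> lo=[17] hi=[] -> (len(lo)=1, len(hi)=0, max(lo)=17)
Step 2: insert 46 -> lo=[17] hi=[46] -> (len(lo)=1, len(hi)=1, max(lo)=17)
Step 3: insert 30 -> lo=[17, 30] hi=[46] -> (len(lo)=2, len(hi)=1, max(lo)=30)
Step 4: insert 12 -> lo=[12, 17] hi=[30, 46] -> (len(lo)=2, len(hi)=2, max(lo)=17)
Step 5: insert 30 -> lo=[12, 17, 30] hi=[30, 46] -> (len(lo)=3, len(hi)=2, max(lo)=30)

Answer: (1,0,17) (1,1,17) (2,1,30) (2,2,17) (3,2,30)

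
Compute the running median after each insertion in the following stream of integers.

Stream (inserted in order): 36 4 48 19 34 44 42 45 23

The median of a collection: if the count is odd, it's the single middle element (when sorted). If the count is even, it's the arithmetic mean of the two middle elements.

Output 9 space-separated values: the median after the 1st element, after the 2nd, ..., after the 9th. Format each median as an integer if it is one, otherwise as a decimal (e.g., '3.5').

Answer: 36 20 36 27.5 34 35 36 39 36

Derivation:
Step 1: insert 36 -> lo=[36] (size 1, max 36) hi=[] (size 0) -> median=36
Step 2: insert 4 -> lo=[4] (size 1, max 4) hi=[36] (size 1, min 36) -> median=20
Step 3: insert 48 -> lo=[4, 36] (size 2, max 36) hi=[48] (size 1, min 48) -> median=36
Step 4: insert 19 -> lo=[4, 19] (size 2, max 19) hi=[36, 48] (size 2, min 36) -> median=27.5
Step 5: insert 34 -> lo=[4, 19, 34] (size 3, max 34) hi=[36, 48] (size 2, min 36) -> median=34
Step 6: insert 44 -> lo=[4, 19, 34] (size 3, max 34) hi=[36, 44, 48] (size 3, min 36) -> median=35
Step 7: insert 42 -> lo=[4, 19, 34, 36] (size 4, max 36) hi=[42, 44, 48] (size 3, min 42) -> median=36
Step 8: insert 45 -> lo=[4, 19, 34, 36] (size 4, max 36) hi=[42, 44, 45, 48] (size 4, min 42) -> median=39
Step 9: insert 23 -> lo=[4, 19, 23, 34, 36] (size 5, max 36) hi=[42, 44, 45, 48] (size 4, min 42) -> median=36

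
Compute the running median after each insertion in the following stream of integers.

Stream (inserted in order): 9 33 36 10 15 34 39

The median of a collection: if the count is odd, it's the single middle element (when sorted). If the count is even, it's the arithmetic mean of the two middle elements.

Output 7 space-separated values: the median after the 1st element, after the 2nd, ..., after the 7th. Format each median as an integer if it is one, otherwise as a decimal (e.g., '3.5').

Step 1: insert 9 -> lo=[9] (size 1, max 9) hi=[] (size 0) -> median=9
Step 2: insert 33 -> lo=[9] (size 1, max 9) hi=[33] (size 1, min 33) -> median=21
Step 3: insert 36 -> lo=[9, 33] (size 2, max 33) hi=[36] (size 1, min 36) -> median=33
Step 4: insert 10 -> lo=[9, 10] (size 2, max 10) hi=[33, 36] (size 2, min 33) -> median=21.5
Step 5: insert 15 -> lo=[9, 10, 15] (size 3, max 15) hi=[33, 36] (size 2, min 33) -> median=15
Step 6: insert 34 -> lo=[9, 10, 15] (size 3, max 15) hi=[33, 34, 36] (size 3, min 33) -> median=24
Step 7: insert 39 -> lo=[9, 10, 15, 33] (size 4, max 33) hi=[34, 36, 39] (size 3, min 34) -> median=33

Answer: 9 21 33 21.5 15 24 33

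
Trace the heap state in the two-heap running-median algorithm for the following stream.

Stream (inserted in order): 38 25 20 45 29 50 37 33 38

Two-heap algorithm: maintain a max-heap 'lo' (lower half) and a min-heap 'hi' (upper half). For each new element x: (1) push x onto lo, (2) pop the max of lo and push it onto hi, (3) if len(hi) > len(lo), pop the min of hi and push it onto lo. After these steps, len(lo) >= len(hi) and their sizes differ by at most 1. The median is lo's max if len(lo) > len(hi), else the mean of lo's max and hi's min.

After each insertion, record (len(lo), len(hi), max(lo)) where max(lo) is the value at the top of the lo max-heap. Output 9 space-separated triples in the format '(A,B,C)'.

Step 1: insert 38 -> lo=[38] hi=[] -> (len(lo)=1, len(hi)=0, max(lo)=38)
Step 2: insert 25 -> lo=[25] hi=[38] -> (len(lo)=1, len(hi)=1, max(lo)=25)
Step 3: insert 20 -> lo=[20, 25] hi=[38] -> (len(lo)=2, len(hi)=1, max(lo)=25)
Step 4: insert 45 -> lo=[20, 25] hi=[38, 45] -> (len(lo)=2, len(hi)=2, max(lo)=25)
Step 5: insert 29 -> lo=[20, 25, 29] hi=[38, 45] -> (len(lo)=3, len(hi)=2, max(lo)=29)
Step 6: insert 50 -> lo=[20, 25, 29] hi=[38, 45, 50] -> (len(lo)=3, len(hi)=3, max(lo)=29)
Step 7: insert 37 -> lo=[20, 25, 29, 37] hi=[38, 45, 50] -> (len(lo)=4, len(hi)=3, max(lo)=37)
Step 8: insert 33 -> lo=[20, 25, 29, 33] hi=[37, 38, 45, 50] -> (len(lo)=4, len(hi)=4, max(lo)=33)
Step 9: insert 38 -> lo=[20, 25, 29, 33, 37] hi=[38, 38, 45, 50] -> (len(lo)=5, len(hi)=4, max(lo)=37)

Answer: (1,0,38) (1,1,25) (2,1,25) (2,2,25) (3,2,29) (3,3,29) (4,3,37) (4,4,33) (5,4,37)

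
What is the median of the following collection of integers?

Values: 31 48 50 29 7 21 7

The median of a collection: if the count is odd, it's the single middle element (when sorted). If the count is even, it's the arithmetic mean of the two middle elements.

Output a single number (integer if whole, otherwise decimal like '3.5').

Answer: 29

Derivation:
Step 1: insert 31 -> lo=[31] (size 1, max 31) hi=[] (size 0) -> median=31
Step 2: insert 48 -> lo=[31] (size 1, max 31) hi=[48] (size 1, min 48) -> median=39.5
Step 3: insert 50 -> lo=[31, 48] (size 2, max 48) hi=[50] (size 1, min 50) -> median=48
Step 4: insert 29 -> lo=[29, 31] (size 2, max 31) hi=[48, 50] (size 2, min 48) -> median=39.5
Step 5: insert 7 -> lo=[7, 29, 31] (size 3, max 31) hi=[48, 50] (size 2, min 48) -> median=31
Step 6: insert 21 -> lo=[7, 21, 29] (size 3, max 29) hi=[31, 48, 50] (size 3, min 31) -> median=30
Step 7: insert 7 -> lo=[7, 7, 21, 29] (size 4, max 29) hi=[31, 48, 50] (size 3, min 31) -> median=29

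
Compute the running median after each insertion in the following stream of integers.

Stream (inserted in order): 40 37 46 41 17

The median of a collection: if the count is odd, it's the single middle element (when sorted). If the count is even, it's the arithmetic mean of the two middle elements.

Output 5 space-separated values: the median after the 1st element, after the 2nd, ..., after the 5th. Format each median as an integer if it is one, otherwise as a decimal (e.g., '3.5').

Answer: 40 38.5 40 40.5 40

Derivation:
Step 1: insert 40 -> lo=[40] (size 1, max 40) hi=[] (size 0) -> median=40
Step 2: insert 37 -> lo=[37] (size 1, max 37) hi=[40] (size 1, min 40) -> median=38.5
Step 3: insert 46 -> lo=[37, 40] (size 2, max 40) hi=[46] (size 1, min 46) -> median=40
Step 4: insert 41 -> lo=[37, 40] (size 2, max 40) hi=[41, 46] (size 2, min 41) -> median=40.5
Step 5: insert 17 -> lo=[17, 37, 40] (size 3, max 40) hi=[41, 46] (size 2, min 41) -> median=40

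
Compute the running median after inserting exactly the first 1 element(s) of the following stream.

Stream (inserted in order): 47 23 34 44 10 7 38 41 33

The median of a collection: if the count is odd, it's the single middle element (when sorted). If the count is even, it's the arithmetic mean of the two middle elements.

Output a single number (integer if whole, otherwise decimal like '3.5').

Step 1: insert 47 -> lo=[47] (size 1, max 47) hi=[] (size 0) -> median=47

Answer: 47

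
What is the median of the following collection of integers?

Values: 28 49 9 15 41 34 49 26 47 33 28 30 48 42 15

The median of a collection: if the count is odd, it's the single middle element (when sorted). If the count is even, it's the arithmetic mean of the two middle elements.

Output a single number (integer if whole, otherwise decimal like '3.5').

Step 1: insert 28 -> lo=[28] (size 1, max 28) hi=[] (size 0) -> median=28
Step 2: insert 49 -> lo=[28] (size 1, max 28) hi=[49] (size 1, min 49) -> median=38.5
Step 3: insert 9 -> lo=[9, 28] (size 2, max 28) hi=[49] (size 1, min 49) -> median=28
Step 4: insert 15 -> lo=[9, 15] (size 2, max 15) hi=[28, 49] (size 2, min 28) -> median=21.5
Step 5: insert 41 -> lo=[9, 15, 28] (size 3, max 28) hi=[41, 49] (size 2, min 41) -> median=28
Step 6: insert 34 -> lo=[9, 15, 28] (size 3, max 28) hi=[34, 41, 49] (size 3, min 34) -> median=31
Step 7: insert 49 -> lo=[9, 15, 28, 34] (size 4, max 34) hi=[41, 49, 49] (size 3, min 41) -> median=34
Step 8: insert 26 -> lo=[9, 15, 26, 28] (size 4, max 28) hi=[34, 41, 49, 49] (size 4, min 34) -> median=31
Step 9: insert 47 -> lo=[9, 15, 26, 28, 34] (size 5, max 34) hi=[41, 47, 49, 49] (size 4, min 41) -> median=34
Step 10: insert 33 -> lo=[9, 15, 26, 28, 33] (size 5, max 33) hi=[34, 41, 47, 49, 49] (size 5, min 34) -> median=33.5
Step 11: insert 28 -> lo=[9, 15, 26, 28, 28, 33] (size 6, max 33) hi=[34, 41, 47, 49, 49] (size 5, min 34) -> median=33
Step 12: insert 30 -> lo=[9, 15, 26, 28, 28, 30] (size 6, max 30) hi=[33, 34, 41, 47, 49, 49] (size 6, min 33) -> median=31.5
Step 13: insert 48 -> lo=[9, 15, 26, 28, 28, 30, 33] (size 7, max 33) hi=[34, 41, 47, 48, 49, 49] (size 6, min 34) -> median=33
Step 14: insert 42 -> lo=[9, 15, 26, 28, 28, 30, 33] (size 7, max 33) hi=[34, 41, 42, 47, 48, 49, 49] (size 7, min 34) -> median=33.5
Step 15: insert 15 -> lo=[9, 15, 15, 26, 28, 28, 30, 33] (size 8, max 33) hi=[34, 41, 42, 47, 48, 49, 49] (size 7, min 34) -> median=33

Answer: 33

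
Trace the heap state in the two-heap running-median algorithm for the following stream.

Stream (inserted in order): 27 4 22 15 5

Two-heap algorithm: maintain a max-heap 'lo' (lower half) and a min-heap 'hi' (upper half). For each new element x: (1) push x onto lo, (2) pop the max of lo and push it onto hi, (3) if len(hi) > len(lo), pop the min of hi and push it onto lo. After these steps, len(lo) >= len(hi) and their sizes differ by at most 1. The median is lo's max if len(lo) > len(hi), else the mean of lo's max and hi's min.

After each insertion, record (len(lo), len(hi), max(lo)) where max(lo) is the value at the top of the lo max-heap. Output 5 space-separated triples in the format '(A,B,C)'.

Step 1: insert 27 -> lo=[27] hi=[] -> (len(lo)=1, len(hi)=0, max(lo)=27)
Step 2: insert 4 -> lo=[4] hi=[27] -> (len(lo)=1, len(hi)=1, max(lo)=4)
Step 3: insert 22 -> lo=[4, 22] hi=[27] -> (len(lo)=2, len(hi)=1, max(lo)=22)
Step 4: insert 15 -> lo=[4, 15] hi=[22, 27] -> (len(lo)=2, len(hi)=2, max(lo)=15)
Step 5: insert 5 -> lo=[4, 5, 15] hi=[22, 27] -> (len(lo)=3, len(hi)=2, max(lo)=15)

Answer: (1,0,27) (1,1,4) (2,1,22) (2,2,15) (3,2,15)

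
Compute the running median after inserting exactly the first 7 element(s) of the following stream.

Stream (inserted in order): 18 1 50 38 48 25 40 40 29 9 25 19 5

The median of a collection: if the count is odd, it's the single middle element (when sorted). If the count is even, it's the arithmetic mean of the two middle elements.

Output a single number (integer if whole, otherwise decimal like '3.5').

Step 1: insert 18 -> lo=[18] (size 1, max 18) hi=[] (size 0) -> median=18
Step 2: insert 1 -> lo=[1] (size 1, max 1) hi=[18] (size 1, min 18) -> median=9.5
Step 3: insert 50 -> lo=[1, 18] (size 2, max 18) hi=[50] (size 1, min 50) -> median=18
Step 4: insert 38 -> lo=[1, 18] (size 2, max 18) hi=[38, 50] (size 2, min 38) -> median=28
Step 5: insert 48 -> lo=[1, 18, 38] (size 3, max 38) hi=[48, 50] (size 2, min 48) -> median=38
Step 6: insert 25 -> lo=[1, 18, 25] (size 3, max 25) hi=[38, 48, 50] (size 3, min 38) -> median=31.5
Step 7: insert 40 -> lo=[1, 18, 25, 38] (size 4, max 38) hi=[40, 48, 50] (size 3, min 40) -> median=38

Answer: 38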